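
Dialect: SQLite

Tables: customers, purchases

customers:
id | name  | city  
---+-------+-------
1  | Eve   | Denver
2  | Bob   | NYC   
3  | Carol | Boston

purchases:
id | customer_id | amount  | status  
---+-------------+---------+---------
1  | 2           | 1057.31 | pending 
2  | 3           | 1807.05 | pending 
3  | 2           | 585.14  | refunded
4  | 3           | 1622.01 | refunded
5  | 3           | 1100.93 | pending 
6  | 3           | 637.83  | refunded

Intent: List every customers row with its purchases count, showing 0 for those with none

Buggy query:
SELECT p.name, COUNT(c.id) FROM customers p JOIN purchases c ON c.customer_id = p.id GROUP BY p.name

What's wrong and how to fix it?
Bug: INNER JOIN drops customers rows that have no matching purchases rows

Fix: Use LEFT JOIN so parents without children still appear (COUNT(c.id) gives 0)

Corrected query:
SELECT p.name, COUNT(c.id) FROM customers p LEFT JOIN purchases c ON c.customer_id = p.id GROUP BY p.name

Result:
name  | COUNT(c.id)
------+------------
Bob   | 2          
Carol | 4          
Eve   | 0          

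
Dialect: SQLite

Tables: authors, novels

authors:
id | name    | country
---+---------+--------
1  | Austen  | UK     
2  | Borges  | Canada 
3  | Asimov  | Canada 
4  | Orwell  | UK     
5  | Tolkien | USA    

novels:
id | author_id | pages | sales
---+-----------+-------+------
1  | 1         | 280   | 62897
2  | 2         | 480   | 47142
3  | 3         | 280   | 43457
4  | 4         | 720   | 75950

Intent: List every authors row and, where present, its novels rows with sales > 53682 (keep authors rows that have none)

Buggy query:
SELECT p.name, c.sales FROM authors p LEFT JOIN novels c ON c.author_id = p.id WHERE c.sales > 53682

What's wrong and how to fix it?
Bug: A WHERE condition on the right-hand table after LEFT JOIN drops unmatched parents

Fix: Move the right-table condition into the ON clause so unmatched parents are kept

Corrected query:
SELECT p.name, c.sales FROM authors p LEFT JOIN novels c ON c.author_id = p.id AND c.sales > 53682

Result:
name    | sales
--------+------
Austen  | 62897
Borges  | NULL 
Asimov  | NULL 
Orwell  | 75950
Tolkien | NULL 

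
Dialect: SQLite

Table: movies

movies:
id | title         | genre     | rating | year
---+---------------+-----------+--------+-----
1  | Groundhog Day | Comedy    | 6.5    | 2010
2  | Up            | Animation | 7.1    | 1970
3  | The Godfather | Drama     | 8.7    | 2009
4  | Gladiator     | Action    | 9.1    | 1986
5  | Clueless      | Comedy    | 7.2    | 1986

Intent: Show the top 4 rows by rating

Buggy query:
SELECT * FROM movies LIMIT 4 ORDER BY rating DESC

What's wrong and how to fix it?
Bug: LIMIT must come after ORDER BY

Fix: Sort with ORDER BY, then apply LIMIT

Corrected query:
SELECT * FROM movies ORDER BY rating DESC LIMIT 4

Result:
id | title         | genre     | rating | year
---+---------------+-----------+--------+-----
4  | Gladiator     | Action    | 9.1    | 1986
3  | The Godfather | Drama     | 8.7    | 2009
5  | Clueless      | Comedy    | 7.2    | 1986
2  | Up            | Animation | 7.1    | 1970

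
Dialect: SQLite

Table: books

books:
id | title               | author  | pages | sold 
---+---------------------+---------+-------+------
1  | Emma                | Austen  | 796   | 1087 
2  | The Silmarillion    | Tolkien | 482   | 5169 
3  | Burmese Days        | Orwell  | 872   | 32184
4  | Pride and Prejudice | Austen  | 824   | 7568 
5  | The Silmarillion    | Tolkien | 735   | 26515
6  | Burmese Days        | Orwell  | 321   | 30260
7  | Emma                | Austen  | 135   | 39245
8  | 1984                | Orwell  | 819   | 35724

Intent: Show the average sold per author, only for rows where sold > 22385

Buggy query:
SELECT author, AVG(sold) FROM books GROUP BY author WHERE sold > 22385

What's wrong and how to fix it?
Bug: WHERE cannot follow GROUP BY

Fix: Move the WHERE clause before GROUP BY

Corrected query:
SELECT author, AVG(sold) FROM books WHERE sold > 22385 GROUP BY author

Result:
author  | AVG(sold)   
--------+-------------
Austen  | 39245       
Orwell  | 32722.666667
Tolkien | 26515       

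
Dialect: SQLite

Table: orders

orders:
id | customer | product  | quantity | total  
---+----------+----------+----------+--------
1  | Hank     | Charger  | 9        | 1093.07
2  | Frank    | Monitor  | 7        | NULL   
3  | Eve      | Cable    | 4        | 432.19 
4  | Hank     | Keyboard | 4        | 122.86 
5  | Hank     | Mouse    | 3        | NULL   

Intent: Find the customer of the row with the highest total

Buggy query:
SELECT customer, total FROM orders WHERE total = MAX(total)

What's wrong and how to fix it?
Bug: WHERE is evaluated per row; an aggregate over the whole table isn't defined there

Fix: Use a subquery: WHERE total = (SELECT MAX(total) FROM orders)

Corrected query:
SELECT customer, total FROM orders WHERE total = (SELECT MAX(total) FROM orders)

Result:
customer | total  
---------+--------
Hank     | 1093.07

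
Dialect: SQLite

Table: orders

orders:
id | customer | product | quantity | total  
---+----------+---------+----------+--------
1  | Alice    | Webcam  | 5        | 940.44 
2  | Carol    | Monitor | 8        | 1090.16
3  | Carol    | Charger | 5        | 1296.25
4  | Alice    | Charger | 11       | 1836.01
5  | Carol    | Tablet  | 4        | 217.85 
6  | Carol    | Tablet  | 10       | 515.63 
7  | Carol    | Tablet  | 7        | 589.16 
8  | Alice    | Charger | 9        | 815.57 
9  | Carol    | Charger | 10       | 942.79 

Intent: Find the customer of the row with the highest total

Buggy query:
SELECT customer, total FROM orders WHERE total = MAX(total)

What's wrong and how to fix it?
Bug: MAX(total) is an aggregate and cannot be used directly in WHERE

Fix: Use a subquery: WHERE total = (SELECT MAX(total) FROM orders)

Corrected query:
SELECT customer, total FROM orders WHERE total = (SELECT MAX(total) FROM orders)

Result:
customer | total  
---------+--------
Alice    | 1836.01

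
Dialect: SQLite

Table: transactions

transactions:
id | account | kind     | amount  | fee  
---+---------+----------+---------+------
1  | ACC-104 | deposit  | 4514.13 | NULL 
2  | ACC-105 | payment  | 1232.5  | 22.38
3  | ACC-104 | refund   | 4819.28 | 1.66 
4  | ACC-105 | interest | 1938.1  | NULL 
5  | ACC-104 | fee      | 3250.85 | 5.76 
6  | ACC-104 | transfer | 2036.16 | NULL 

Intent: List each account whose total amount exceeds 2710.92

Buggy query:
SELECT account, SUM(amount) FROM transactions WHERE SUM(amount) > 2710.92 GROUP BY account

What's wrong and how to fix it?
Bug: Aggregate functions cannot appear in a WHERE clause

Fix: Use HAVING (which filters groups after aggregation) instead of WHERE

Corrected query:
SELECT account, SUM(amount) FROM transactions GROUP BY account HAVING SUM(amount) > 2710.92

Result:
account | SUM(amount)
--------+------------
ACC-104 | 14620.42   
ACC-105 | 3170.6     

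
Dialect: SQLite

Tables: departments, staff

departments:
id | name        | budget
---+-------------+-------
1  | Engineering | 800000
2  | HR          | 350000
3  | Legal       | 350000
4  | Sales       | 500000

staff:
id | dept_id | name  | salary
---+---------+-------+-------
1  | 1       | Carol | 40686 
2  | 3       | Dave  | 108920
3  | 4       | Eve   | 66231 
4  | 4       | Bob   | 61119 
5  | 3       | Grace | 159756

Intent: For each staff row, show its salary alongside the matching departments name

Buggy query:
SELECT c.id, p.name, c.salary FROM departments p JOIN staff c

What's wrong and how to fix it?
Bug: JOIN with no ON clause produces a cartesian product; every staff row pairs with every departments row

Fix: Add ON c.dept_id = p.id to the JOIN

Corrected query:
SELECT c.id, p.name, c.salary FROM departments p JOIN staff c ON c.dept_id = p.id

Result:
id | name        | salary
---+-------------+-------
1  | Engineering | 40686 
2  | Legal       | 108920
3  | Sales       | 66231 
4  | Sales       | 61119 
5  | Legal       | 159756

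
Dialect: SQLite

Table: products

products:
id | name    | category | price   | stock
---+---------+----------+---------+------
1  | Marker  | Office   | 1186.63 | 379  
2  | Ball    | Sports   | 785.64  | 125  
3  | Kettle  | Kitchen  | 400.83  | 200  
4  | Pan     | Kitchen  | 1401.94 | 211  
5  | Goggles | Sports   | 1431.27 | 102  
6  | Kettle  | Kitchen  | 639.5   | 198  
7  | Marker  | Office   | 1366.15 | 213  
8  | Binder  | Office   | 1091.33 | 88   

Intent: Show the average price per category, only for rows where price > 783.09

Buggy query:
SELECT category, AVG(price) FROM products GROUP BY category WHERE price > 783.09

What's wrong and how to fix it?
Bug: Row-level WHERE must come before GROUP BY in the clause order

Fix: Move the WHERE clause before GROUP BY

Corrected query:
SELECT category, AVG(price) FROM products WHERE price > 783.09 GROUP BY category

Result:
category | AVG(price) 
---------+------------
Kitchen  | 1401.94    
Office   | 1214.703333
Sports   | 1108.455   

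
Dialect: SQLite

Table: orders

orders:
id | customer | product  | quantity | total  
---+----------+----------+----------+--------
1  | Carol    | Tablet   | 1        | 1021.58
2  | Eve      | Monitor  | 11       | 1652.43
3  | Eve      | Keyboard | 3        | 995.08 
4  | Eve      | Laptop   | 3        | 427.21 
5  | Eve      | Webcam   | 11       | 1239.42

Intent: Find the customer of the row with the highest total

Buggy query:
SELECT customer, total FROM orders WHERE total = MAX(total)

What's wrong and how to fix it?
Bug: WHERE is evaluated per row; an aggregate over the whole table isn't defined there

Fix: Use a subquery: WHERE total = (SELECT MAX(total) FROM orders)

Corrected query:
SELECT customer, total FROM orders WHERE total = (SELECT MAX(total) FROM orders)

Result:
customer | total  
---------+--------
Eve      | 1652.43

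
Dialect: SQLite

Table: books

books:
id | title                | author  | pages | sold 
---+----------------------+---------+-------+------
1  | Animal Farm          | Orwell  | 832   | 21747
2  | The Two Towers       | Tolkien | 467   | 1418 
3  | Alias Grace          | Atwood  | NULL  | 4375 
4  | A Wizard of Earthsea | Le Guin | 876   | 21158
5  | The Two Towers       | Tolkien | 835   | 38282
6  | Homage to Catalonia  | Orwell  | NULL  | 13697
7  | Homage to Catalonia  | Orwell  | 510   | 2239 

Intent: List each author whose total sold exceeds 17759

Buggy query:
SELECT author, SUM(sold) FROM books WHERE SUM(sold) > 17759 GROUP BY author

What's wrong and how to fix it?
Bug: SUM(sold) is an aggregate, but WHERE filters rows before aggregation

Fix: Use HAVING (which filters groups after aggregation) instead of WHERE

Corrected query:
SELECT author, SUM(sold) FROM books GROUP BY author HAVING SUM(sold) > 17759

Result:
author  | SUM(sold)
--------+----------
Le Guin | 21158    
Orwell  | 37683    
Tolkien | 39700    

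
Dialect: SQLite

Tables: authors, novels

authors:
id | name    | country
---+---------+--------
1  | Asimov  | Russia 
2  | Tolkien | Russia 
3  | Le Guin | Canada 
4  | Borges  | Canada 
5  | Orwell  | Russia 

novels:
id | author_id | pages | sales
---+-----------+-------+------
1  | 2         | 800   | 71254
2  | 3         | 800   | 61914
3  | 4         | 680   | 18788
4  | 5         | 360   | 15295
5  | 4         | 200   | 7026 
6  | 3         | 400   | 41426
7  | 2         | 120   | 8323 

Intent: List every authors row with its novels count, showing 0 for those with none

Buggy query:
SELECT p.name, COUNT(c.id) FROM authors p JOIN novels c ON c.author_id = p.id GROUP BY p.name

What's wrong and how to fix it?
Bug: An inner join excludes parents with zero children

Fix: Switch to LEFT JOIN to retain unmatched parent rows

Corrected query:
SELECT p.name, COUNT(c.id) FROM authors p LEFT JOIN novels c ON c.author_id = p.id GROUP BY p.name

Result:
name    | COUNT(c.id)
--------+------------
Asimov  | 0          
Borges  | 2          
Le Guin | 2          
Orwell  | 1          
Tolkien | 2          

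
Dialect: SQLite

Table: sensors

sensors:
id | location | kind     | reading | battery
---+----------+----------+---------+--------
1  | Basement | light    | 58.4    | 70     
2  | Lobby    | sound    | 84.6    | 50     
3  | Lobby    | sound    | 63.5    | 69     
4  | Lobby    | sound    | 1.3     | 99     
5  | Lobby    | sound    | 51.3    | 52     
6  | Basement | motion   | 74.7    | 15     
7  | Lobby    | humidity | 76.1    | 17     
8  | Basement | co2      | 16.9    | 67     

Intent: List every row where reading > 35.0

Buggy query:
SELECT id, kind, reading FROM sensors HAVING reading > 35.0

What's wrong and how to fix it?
Bug: This is a non-aggregate query (no GROUP BY, no aggregates), so in SQLite the HAVING clause is invalid here; a row-level condition belongs in WHERE

Fix: Replace HAVING with WHERE since the condition applies to individual rows

Corrected query:
SELECT id, kind, reading FROM sensors WHERE reading > 35.0

Result:
id | kind     | reading
---+----------+--------
1  | light    | 58.4   
2  | sound    | 84.6   
3  | sound    | 63.5   
5  | sound    | 51.3   
6  | motion   | 74.7   
7  | humidity | 76.1   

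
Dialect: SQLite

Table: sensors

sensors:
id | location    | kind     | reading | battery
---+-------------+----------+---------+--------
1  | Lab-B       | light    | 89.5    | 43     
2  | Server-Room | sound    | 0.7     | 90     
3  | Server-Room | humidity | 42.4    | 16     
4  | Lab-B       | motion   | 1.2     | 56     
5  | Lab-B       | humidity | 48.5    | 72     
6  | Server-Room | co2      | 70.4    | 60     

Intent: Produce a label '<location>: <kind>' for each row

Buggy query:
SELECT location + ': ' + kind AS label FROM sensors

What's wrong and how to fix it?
Bug: SQLite uses || for string concatenation; + coerces text to numbers (yielding 0)

Fix: Use the || operator for string concatenation

Corrected query:
SELECT location || ': ' || kind AS label FROM sensors

Result:
label                
---------------------
Lab-B: light         
Server-Room: sound   
Server-Room: humidity
Lab-B: motion        
Lab-B: humidity      
Server-Room: co2     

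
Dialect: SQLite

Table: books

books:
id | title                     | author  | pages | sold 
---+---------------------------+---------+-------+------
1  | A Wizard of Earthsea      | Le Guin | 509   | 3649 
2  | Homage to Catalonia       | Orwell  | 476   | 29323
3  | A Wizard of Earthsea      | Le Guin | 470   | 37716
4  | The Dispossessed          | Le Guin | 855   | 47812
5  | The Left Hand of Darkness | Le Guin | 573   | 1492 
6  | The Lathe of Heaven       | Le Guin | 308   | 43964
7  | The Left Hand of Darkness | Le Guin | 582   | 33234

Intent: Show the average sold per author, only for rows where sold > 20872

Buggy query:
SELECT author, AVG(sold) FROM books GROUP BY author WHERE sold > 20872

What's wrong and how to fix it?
Bug: Row-level WHERE must come before GROUP BY in the clause order

Fix: Move the WHERE clause before GROUP BY

Corrected query:
SELECT author, AVG(sold) FROM books WHERE sold > 20872 GROUP BY author

Result:
author  | AVG(sold)
--------+----------
Le Guin | 40681.5  
Orwell  | 29323    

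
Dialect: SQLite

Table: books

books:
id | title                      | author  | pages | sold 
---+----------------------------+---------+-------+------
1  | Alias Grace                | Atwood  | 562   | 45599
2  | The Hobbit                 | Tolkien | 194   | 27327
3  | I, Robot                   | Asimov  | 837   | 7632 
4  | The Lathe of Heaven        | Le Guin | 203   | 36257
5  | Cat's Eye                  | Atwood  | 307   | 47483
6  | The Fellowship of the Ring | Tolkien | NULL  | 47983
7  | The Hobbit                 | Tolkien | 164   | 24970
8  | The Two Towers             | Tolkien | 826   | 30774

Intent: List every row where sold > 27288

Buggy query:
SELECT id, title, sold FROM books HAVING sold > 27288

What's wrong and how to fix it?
Bug: HAVING filters the output of aggregation, but this query has no GROUP BY and no aggregate functions, so SQLite rejects it (HAVING clause on a non-aggregate query); the condition here is per row

Fix: Replace HAVING with WHERE since the condition applies to individual rows

Corrected query:
SELECT id, title, sold FROM books WHERE sold > 27288

Result:
id | title                      | sold 
---+----------------------------+------
1  | Alias Grace                | 45599
2  | The Hobbit                 | 27327
4  | The Lathe of Heaven        | 36257
5  | Cat's Eye                  | 47483
6  | The Fellowship of the Ring | 47983
8  | The Two Towers             | 30774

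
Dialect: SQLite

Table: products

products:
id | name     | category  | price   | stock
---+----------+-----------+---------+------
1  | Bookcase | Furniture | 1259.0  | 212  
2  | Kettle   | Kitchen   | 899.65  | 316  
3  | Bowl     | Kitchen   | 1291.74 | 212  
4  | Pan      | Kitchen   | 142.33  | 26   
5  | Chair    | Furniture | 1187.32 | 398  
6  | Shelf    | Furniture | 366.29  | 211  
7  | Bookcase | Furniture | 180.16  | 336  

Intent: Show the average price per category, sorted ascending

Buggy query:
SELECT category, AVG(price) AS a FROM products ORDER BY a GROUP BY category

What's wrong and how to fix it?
Bug: ORDER BY appears before GROUP BY; SQL clause order requires GROUP BY first

Fix: Reorder: SELECT … FROM … GROUP BY … ORDER BY …

Corrected query:
SELECT category, AVG(price) AS a FROM products GROUP BY category ORDER BY a

Result:
category  | a         
----------+-----------
Furniture | 748.1925  
Kitchen   | 777.906667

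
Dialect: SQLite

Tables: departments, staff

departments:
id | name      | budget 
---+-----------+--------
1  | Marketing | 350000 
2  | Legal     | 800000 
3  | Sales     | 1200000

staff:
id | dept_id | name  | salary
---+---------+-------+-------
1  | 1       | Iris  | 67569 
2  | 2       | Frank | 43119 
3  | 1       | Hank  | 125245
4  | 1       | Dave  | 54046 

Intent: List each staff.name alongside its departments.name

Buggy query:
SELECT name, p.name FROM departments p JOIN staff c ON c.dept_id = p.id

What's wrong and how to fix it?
Bug: 'name' exists in both joined tables, so the database can't tell which one is meant

Fix: Prefix ambiguous columns with the table alias

Corrected query:
SELECT c.name, p.name FROM departments p JOIN staff c ON c.dept_id = p.id

Result:
name  | name     
------+----------
Iris  | Marketing
Frank | Legal    
Hank  | Marketing
Dave  | Marketing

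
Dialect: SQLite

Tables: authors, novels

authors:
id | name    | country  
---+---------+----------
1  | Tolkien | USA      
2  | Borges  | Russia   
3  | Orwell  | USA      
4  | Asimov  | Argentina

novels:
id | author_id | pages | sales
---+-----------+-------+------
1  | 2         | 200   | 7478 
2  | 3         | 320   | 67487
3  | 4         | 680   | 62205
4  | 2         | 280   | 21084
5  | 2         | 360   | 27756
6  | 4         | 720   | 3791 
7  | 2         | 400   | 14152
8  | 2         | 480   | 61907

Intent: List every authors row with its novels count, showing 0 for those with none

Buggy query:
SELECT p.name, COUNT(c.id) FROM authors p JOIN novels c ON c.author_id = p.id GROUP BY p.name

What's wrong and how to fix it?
Bug: INNER JOIN drops authors rows that have no matching novels rows

Fix: Use LEFT JOIN so parents without children still appear (COUNT(c.id) gives 0)

Corrected query:
SELECT p.name, COUNT(c.id) FROM authors p LEFT JOIN novels c ON c.author_id = p.id GROUP BY p.name

Result:
name    | COUNT(c.id)
--------+------------
Asimov  | 2          
Borges  | 5          
Orwell  | 1          
Tolkien | 0          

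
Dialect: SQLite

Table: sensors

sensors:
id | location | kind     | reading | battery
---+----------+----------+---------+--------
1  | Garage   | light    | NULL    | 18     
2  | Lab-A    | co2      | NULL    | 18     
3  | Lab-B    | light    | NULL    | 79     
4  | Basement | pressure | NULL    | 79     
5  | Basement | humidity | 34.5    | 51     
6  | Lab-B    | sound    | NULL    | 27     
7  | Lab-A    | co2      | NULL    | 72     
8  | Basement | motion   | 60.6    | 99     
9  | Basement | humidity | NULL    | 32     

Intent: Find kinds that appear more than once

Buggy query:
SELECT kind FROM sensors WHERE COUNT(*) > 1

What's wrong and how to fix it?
Bug: WHERE can't reference COUNT(*); aggregates are computed after WHERE

Fix: GROUP BY kind, then filter groups with HAVING COUNT(*) > 1

Corrected query:
SELECT kind FROM sensors GROUP BY kind HAVING COUNT(*) > 1

Result:
kind    
--------
co2     
humidity
light   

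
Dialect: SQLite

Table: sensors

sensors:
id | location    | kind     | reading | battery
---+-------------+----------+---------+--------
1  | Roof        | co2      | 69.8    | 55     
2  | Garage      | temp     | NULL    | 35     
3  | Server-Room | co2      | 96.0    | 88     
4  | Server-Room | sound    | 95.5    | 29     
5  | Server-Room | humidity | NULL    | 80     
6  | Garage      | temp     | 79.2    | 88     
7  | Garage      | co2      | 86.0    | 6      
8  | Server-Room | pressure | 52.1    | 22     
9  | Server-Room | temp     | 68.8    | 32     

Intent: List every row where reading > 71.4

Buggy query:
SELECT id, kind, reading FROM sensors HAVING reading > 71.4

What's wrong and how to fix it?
Bug: HAVING filters the output of aggregation, but this query has no GROUP BY and no aggregate functions, so SQLite rejects it (HAVING clause on a non-aggregate query); the condition here is per row

Fix: Replace HAVING with WHERE since the condition applies to individual rows

Corrected query:
SELECT id, kind, reading FROM sensors WHERE reading > 71.4

Result:
id | kind  | reading
---+-------+--------
3  | co2   | 96     
4  | sound | 95.5   
6  | temp  | 79.2   
7  | co2   | 86     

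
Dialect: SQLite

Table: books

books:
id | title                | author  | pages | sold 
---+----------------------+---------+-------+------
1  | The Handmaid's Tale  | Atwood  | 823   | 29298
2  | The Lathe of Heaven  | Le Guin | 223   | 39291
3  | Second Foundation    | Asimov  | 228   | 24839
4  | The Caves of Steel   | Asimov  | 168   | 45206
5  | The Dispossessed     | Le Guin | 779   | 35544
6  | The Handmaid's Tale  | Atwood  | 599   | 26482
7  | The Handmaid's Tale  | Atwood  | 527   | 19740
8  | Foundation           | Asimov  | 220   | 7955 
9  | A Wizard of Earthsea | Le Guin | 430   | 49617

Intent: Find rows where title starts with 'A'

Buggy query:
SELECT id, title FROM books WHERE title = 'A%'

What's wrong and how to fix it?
Bug: '=' compares the literal string including the % character; pattern matching needs LIKE

Fix: Use LIKE for wildcard pattern matching

Corrected query:
SELECT id, title FROM books WHERE title LIKE 'A%'

Result:
id | title               
---+---------------------
9  | A Wizard of Earthsea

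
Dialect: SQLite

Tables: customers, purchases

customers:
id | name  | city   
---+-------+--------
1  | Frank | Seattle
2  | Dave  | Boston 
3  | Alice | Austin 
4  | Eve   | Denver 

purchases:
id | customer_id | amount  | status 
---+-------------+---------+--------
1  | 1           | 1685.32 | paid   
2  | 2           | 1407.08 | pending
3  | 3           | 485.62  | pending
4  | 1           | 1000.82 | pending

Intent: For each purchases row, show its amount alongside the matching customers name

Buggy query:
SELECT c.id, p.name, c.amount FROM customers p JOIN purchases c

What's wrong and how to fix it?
Bug: JOIN with no ON clause produces a cartesian product; every purchases row pairs with every customers row

Fix: Add ON c.customer_id = p.id to the JOIN

Corrected query:
SELECT c.id, p.name, c.amount FROM customers p JOIN purchases c ON c.customer_id = p.id

Result:
id | name  | amount 
---+-------+--------
1  | Frank | 1685.32
2  | Dave  | 1407.08
3  | Alice | 485.62 
4  | Frank | 1000.82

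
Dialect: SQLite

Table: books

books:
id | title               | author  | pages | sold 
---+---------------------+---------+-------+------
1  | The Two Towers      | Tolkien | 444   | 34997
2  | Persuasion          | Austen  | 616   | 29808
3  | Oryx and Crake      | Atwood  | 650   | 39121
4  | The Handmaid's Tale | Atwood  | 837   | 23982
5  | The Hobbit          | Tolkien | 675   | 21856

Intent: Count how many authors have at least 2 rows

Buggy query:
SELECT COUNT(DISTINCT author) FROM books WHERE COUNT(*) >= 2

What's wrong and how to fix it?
Bug: WHERE filters individual rows, not groups, so a group-level COUNT is invalid there

Fix: Use a subquery that GROUPs and filters with HAVING, then count its rows

Corrected query:
SELECT COUNT(*) FROM (SELECT author FROM books GROUP BY author HAVING COUNT(*) >= 2)

Result:
COUNT(*)
--------
2       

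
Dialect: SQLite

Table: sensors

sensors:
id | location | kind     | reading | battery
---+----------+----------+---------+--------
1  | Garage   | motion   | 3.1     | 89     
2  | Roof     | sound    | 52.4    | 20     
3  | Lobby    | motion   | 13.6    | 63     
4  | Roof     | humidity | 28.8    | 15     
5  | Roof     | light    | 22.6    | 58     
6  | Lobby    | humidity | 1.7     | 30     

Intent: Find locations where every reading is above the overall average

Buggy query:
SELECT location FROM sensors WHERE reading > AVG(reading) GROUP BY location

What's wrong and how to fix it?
Bug: AVG() is an aggregate; it can't sit directly in WHERE

Fix: Use a subquery for AVG and a HAVING MIN(...) filter so the condition holds for every row in the group

Corrected query:
SELECT location FROM sensors GROUP BY location HAVING MIN(reading) > (SELECT AVG(reading) FROM sensors)

Result:
location
--------
Roof    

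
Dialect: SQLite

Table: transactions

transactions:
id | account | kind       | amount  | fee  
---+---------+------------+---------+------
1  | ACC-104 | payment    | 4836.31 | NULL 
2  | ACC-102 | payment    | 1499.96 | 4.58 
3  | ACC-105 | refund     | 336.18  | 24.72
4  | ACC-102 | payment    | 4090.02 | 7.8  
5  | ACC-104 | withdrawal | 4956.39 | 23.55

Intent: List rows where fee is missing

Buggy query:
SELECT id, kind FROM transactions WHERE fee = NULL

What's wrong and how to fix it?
Bug: '= NULL' is always unknown in SQL three-valued logic, so no rows match

Fix: Use IS NULL to test for NULL

Corrected query:
SELECT id, kind FROM transactions WHERE fee IS NULL

Result:
id | kind   
---+--------
1  | payment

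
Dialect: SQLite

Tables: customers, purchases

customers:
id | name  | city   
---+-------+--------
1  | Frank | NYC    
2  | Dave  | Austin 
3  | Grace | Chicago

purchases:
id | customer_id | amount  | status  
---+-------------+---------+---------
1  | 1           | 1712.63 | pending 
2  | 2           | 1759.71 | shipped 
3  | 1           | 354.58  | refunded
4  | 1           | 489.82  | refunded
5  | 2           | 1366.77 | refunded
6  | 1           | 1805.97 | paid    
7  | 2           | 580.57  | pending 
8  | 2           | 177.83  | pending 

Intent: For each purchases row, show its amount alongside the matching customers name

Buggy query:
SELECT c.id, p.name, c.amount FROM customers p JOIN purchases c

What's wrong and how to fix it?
Bug: Missing join condition: each purchases row is matched to all customers rows instead of just its own

Fix: Specify the join condition linking the foreign key to the parent id

Corrected query:
SELECT c.id, p.name, c.amount FROM customers p JOIN purchases c ON c.customer_id = p.id

Result:
id | name  | amount 
---+-------+--------
1  | Frank | 1712.63
2  | Dave  | 1759.71
3  | Frank | 354.58 
4  | Frank | 489.82 
5  | Dave  | 1366.77
6  | Frank | 1805.97
7  | Dave  | 580.57 
8  | Dave  | 177.83 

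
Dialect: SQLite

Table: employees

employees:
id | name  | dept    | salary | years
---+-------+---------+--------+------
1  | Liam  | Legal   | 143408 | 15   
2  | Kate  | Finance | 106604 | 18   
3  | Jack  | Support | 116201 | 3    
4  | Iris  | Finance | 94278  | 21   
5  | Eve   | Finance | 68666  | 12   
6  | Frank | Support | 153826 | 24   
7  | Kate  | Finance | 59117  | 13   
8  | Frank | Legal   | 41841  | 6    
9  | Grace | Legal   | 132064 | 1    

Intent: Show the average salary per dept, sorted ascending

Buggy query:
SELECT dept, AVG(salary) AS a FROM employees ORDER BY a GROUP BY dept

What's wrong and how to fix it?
Bug: GROUP BY must precede ORDER BY

Fix: Reorder: SELECT … FROM … GROUP BY … ORDER BY …

Corrected query:
SELECT dept, AVG(salary) AS a FROM employees GROUP BY dept ORDER BY a

Result:
dept    | a       
--------+---------
Finance | 82166.25
Legal   | 105771  
Support | 135013.5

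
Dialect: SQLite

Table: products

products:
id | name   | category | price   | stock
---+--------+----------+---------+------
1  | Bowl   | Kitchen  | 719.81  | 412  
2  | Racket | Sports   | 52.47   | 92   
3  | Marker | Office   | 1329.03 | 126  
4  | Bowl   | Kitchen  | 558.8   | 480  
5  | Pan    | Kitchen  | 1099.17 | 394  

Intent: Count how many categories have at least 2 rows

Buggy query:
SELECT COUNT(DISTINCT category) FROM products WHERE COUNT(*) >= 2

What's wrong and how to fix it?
Bug: COUNT(*) cannot appear in WHERE; the per-group count doesn't exist yet

Fix: Group first with HAVING COUNT(*) >= 2, then COUNT the resulting groups

Corrected query:
SELECT COUNT(*) FROM (SELECT category FROM products GROUP BY category HAVING COUNT(*) >= 2)

Result:
COUNT(*)
--------
1       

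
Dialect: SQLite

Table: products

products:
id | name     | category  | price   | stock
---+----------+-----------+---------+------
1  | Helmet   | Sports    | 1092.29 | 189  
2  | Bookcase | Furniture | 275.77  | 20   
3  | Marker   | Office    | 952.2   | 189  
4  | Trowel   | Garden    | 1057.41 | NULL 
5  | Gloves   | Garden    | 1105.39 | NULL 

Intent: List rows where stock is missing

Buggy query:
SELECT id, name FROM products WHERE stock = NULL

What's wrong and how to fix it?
Bug: Comparing to NULL with '=' never matches; NULL = NULL is unknown, not true

Fix: Use IS NULL to test for NULL

Corrected query:
SELECT id, name FROM products WHERE stock IS NULL

Result:
id | name  
---+-------
4  | Trowel
5  | Gloves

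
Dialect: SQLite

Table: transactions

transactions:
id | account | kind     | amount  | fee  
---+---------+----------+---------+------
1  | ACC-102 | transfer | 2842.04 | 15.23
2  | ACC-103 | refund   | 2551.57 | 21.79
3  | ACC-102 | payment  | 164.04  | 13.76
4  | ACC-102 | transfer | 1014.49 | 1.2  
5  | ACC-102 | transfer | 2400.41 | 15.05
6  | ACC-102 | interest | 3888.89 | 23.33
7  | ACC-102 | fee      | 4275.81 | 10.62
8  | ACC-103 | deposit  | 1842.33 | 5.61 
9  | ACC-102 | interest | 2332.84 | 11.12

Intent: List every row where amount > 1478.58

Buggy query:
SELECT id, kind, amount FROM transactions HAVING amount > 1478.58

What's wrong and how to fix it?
Bug: This is a non-aggregate query (no GROUP BY, no aggregates), so in SQLite the HAVING clause is invalid here; a row-level condition belongs in WHERE

Fix: Replace HAVING with WHERE since the condition applies to individual rows

Corrected query:
SELECT id, kind, amount FROM transactions WHERE amount > 1478.58

Result:
id | kind     | amount 
---+----------+--------
1  | transfer | 2842.04
2  | refund   | 2551.57
5  | transfer | 2400.41
6  | interest | 3888.89
7  | fee      | 4275.81
8  | deposit  | 1842.33
9  | interest | 2332.84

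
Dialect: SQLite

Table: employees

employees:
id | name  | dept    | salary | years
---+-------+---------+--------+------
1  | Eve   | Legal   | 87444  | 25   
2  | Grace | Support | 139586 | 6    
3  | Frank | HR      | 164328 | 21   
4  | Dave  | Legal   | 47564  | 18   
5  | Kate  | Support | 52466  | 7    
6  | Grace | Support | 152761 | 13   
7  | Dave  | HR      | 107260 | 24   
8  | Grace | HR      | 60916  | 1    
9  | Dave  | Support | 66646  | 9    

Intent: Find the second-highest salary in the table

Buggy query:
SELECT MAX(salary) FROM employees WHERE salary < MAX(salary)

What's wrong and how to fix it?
Bug: MAX(salary) on the right of the comparison is an aggregate-in-WHERE error

Fix: Compute the overall MAX in a subquery, then take MAX of rows below it

Corrected query:
SELECT MAX(salary) FROM employees WHERE salary < (SELECT MAX(salary) FROM employees)

Result:
MAX(salary)
-----------
152761     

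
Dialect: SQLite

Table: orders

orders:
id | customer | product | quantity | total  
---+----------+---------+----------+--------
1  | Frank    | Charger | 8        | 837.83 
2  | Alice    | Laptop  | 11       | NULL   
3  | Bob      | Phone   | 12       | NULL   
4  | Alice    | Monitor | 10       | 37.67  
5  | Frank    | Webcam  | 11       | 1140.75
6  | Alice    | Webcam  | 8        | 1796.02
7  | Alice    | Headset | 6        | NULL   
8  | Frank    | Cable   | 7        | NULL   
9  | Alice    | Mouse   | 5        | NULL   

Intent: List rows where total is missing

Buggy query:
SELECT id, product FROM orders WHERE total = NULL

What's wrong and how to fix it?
Bug: Comparing to NULL with '=' never matches; NULL = NULL is unknown, not true

Fix: Use IS NULL to test for NULL

Corrected query:
SELECT id, product FROM orders WHERE total IS NULL

Result:
id | product
---+--------
2  | Laptop 
3  | Phone  
7  | Headset
8  | Cable  
9  | Mouse  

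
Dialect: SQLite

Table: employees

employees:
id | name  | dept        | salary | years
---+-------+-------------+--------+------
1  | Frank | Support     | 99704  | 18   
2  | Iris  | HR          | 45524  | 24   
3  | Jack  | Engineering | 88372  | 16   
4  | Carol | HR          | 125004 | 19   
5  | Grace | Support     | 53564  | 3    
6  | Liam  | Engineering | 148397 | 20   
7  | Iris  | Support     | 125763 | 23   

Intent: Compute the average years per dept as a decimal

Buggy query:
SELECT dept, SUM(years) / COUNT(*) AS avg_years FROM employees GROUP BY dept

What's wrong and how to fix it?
Bug: Both operands are integers, so '/' performs integer division and truncates

Fix: Multiply by 1.0 (or CAST to REAL) to force floating-point division

Corrected query:
SELECT dept, SUM(years) * 1.0 / COUNT(*) AS avg_years FROM employees GROUP BY dept

Result:
dept        | avg_years
------------+----------
Engineering | 18       
HR          | 21.5     
Support     | 14.666667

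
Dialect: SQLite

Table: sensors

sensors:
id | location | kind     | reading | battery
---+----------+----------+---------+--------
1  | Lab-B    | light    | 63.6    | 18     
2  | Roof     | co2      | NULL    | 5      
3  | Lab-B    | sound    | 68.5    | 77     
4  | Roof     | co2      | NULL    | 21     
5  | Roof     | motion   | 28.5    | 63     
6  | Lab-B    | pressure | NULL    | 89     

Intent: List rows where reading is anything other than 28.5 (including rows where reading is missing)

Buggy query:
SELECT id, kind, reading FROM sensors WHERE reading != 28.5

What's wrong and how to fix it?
Bug: 'reading != 28.5' is unknown when reading is NULL, so NULL rows are silently excluded

Fix: Add an explicit OR reading IS NULL to include the missing-value rows

Corrected query:
SELECT id, kind, reading FROM sensors WHERE reading != 28.5 OR reading IS NULL

Result:
id | kind     | reading
---+----------+--------
1  | light    | 63.6   
2  | co2      | NULL   
3  | sound    | 68.5   
4  | co2      | NULL   
6  | pressure | NULL   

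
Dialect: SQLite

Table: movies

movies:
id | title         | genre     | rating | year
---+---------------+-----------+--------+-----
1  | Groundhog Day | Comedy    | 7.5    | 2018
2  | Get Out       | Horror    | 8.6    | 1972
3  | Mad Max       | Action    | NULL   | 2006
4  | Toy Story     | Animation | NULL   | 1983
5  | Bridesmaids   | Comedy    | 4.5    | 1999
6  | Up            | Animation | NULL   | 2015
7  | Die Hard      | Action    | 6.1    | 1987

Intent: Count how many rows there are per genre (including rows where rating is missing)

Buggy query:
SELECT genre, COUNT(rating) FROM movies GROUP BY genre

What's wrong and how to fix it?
Bug: COUNT(column) counts non-NULL values only; rows with NULL rating aren't counted

Fix: Replace COUNT(rating) with COUNT(*)

Corrected query:
SELECT genre, COUNT(*) FROM movies GROUP BY genre

Result:
genre     | COUNT(*)
----------+---------
Action    | 2       
Animation | 2       
Comedy    | 2       
Horror    | 1       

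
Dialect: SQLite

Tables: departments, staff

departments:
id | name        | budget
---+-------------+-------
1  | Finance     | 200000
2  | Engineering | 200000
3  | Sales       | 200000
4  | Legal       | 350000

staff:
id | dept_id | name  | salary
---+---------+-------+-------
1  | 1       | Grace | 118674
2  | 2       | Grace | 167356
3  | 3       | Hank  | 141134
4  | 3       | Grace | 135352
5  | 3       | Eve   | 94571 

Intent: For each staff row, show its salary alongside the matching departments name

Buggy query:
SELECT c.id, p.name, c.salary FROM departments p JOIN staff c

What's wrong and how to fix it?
Bug: JOIN with no ON clause produces a cartesian product; every staff row pairs with every departments row

Fix: Specify the join condition linking the foreign key to the parent id

Corrected query:
SELECT c.id, p.name, c.salary FROM departments p JOIN staff c ON c.dept_id = p.id

Result:
id | name        | salary
---+-------------+-------
1  | Finance     | 118674
2  | Engineering | 167356
3  | Sales       | 141134
4  | Sales       | 135352
5  | Sales       | 94571 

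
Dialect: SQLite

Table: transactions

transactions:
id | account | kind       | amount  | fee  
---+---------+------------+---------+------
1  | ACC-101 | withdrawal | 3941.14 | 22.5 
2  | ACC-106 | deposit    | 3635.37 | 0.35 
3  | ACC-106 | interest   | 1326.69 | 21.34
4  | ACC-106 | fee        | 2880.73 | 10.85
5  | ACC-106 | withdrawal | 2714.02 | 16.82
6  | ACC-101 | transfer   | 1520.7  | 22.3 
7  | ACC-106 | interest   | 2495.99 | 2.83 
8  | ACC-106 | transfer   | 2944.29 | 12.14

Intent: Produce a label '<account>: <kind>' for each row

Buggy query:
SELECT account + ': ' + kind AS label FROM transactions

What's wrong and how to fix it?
Bug: SQLite uses || for string concatenation; + coerces text to numbers (yielding 0)

Fix: Replace + with || to concatenate text

Corrected query:
SELECT account || ': ' || kind AS label FROM transactions

Result:
label              
-------------------
ACC-101: withdrawal
ACC-106: deposit   
ACC-106: interest  
ACC-106: fee       
ACC-106: withdrawal
ACC-101: transfer  
ACC-106: interest  
ACC-106: transfer  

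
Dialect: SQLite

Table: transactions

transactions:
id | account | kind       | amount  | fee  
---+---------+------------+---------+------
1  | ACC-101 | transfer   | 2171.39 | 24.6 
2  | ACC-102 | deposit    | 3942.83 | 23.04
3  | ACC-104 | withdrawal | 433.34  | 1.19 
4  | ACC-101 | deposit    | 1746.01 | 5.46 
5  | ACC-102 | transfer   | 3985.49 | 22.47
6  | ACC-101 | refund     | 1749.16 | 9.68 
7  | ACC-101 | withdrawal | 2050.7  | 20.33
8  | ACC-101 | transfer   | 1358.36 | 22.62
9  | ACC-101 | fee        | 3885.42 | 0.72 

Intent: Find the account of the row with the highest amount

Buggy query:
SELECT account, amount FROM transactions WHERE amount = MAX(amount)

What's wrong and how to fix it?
Bug: WHERE is evaluated per row; an aggregate over the whole table isn't defined there

Fix: Wrap MAX in a scalar subquery so WHERE compares against a single value

Corrected query:
SELECT account, amount FROM transactions WHERE amount = (SELECT MAX(amount) FROM transactions)

Result:
account | amount 
--------+--------
ACC-102 | 3985.49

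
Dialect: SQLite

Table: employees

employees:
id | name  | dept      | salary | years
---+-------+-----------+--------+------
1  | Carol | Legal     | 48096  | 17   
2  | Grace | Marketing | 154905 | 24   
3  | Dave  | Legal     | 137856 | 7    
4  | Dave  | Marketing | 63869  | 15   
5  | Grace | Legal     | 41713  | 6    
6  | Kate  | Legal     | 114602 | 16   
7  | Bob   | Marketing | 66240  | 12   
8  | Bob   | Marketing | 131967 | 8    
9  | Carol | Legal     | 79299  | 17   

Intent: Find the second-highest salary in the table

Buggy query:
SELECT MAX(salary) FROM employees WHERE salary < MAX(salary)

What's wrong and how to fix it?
Bug: The inner MAX is an aggregate inside WHERE, which is not allowed

Fix: Put the inner MAX in a scalar subquery

Corrected query:
SELECT MAX(salary) FROM employees WHERE salary < (SELECT MAX(salary) FROM employees)

Result:
MAX(salary)
-----------
137856     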